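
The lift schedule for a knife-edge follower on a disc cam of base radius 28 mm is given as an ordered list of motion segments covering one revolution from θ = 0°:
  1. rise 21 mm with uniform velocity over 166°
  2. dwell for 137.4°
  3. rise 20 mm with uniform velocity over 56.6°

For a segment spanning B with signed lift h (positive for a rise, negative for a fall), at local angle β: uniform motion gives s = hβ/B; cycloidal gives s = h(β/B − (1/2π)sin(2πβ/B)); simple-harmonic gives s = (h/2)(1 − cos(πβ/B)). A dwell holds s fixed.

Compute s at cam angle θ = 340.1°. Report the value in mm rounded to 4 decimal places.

seg 1 [0°–166°] uniform, h=21: full span → s += 21 → s = 21.0000
seg 2 [166°–303.4°] dwell: s stays 21.0000
seg 3 [303.4°–360°] uniform, h=20: θ=340.1° here. β=36.7, B=56.6. 20·36.7/56.6 = 12.9682 → s = 33.9682

33.9682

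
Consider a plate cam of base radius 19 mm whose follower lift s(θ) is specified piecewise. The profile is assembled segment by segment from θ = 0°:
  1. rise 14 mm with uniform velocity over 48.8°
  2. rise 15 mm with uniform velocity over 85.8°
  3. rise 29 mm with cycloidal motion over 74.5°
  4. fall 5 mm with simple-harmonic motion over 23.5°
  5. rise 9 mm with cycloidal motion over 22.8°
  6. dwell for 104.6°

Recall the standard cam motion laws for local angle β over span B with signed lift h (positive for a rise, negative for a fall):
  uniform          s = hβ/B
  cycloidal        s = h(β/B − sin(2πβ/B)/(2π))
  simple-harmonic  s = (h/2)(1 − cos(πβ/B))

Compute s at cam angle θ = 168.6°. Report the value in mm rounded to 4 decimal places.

seg 1 [0°–48.8°] uniform, h=14: full span → s += 14 → s = 14.0000
seg 2 [48.8°–134.6°] uniform, h=15: full span → s += 15 → s = 29.0000
seg 3 [134.6°–209.1°] cycloidal, h=29: θ=168.6° here. β=34, B=74.5. 29·(0.4564 − sin(2π·0.4564)/(2π)) = 11.9856 → s = 40.9856

40.9856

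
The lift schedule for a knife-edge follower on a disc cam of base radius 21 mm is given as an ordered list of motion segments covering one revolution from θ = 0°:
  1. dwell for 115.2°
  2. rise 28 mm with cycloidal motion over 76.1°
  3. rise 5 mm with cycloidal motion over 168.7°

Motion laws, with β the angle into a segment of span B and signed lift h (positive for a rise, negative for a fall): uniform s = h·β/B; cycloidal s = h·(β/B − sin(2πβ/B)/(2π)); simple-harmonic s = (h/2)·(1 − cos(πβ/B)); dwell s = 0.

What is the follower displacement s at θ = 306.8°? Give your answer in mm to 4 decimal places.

seg 1 [0°–115.2°] dwell: s stays 0.0000
seg 2 [115.2°–191.3°] cycloidal, h=28: full span → s += 28 → s = 28.0000
seg 3 [191.3°–360°] cycloidal, h=5: θ=306.8° here. β=115.5, B=168.7. 5·(0.6846 − sin(2π·0.6846)/(2π)) = 4.1529 → s = 32.1529

32.1529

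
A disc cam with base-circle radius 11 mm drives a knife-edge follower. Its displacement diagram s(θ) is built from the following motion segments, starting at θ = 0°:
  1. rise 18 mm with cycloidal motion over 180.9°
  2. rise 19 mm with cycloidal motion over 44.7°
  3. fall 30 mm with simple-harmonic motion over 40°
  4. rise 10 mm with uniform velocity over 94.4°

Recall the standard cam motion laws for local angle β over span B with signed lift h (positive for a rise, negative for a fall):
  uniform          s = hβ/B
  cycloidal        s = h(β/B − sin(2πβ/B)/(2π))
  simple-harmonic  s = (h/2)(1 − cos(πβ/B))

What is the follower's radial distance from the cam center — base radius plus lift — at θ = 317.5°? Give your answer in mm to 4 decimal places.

seg 1 [0°–180.9°] cycloidal, h=18: full span → s += 18 → s = 18.0000
seg 2 [180.9°–225.6°] cycloidal, h=19: full span → s += 19 → s = 37.0000
seg 3 [225.6°–265.6°] simple-harmonic, h=-30: full span → s += -30 → s = 7.0000
seg 4 [265.6°–360°] uniform, h=10: θ=317.5° here. β=51.9, B=94.4. 10·51.9/94.4 = 5.4979 → s = 12.4979
radial distance = base radius + s = 11 + 12.4979 = 23.4979

23.4979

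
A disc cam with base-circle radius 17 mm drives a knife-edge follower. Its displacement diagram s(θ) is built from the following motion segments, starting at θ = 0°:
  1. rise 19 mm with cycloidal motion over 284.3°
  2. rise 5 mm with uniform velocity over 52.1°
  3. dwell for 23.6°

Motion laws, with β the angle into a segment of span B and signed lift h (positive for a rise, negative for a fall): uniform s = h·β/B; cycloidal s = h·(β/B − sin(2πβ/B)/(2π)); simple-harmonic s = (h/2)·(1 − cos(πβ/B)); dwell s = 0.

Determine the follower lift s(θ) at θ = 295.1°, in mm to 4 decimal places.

seg 1 [0°–284.3°] cycloidal, h=19: full span → s += 19 → s = 19.0000
seg 2 [284.3°–336.4°] uniform, h=5: θ=295.1° here. β=10.8, B=52.1. 5·10.8/52.1 = 1.0365 → s = 20.0365

20.0365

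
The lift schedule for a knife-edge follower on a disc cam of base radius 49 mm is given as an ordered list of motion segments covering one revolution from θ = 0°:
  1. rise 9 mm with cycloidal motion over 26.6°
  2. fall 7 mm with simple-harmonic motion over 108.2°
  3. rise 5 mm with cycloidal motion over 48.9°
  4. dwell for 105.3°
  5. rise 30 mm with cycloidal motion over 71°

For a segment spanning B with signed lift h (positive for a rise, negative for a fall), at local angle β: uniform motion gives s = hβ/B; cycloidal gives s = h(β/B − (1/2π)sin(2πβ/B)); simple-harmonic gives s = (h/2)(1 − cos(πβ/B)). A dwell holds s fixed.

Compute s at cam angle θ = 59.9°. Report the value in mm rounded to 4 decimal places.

seg 1 [0°–26.6°] cycloidal, h=9: full span → s += 9 → s = 9.0000
seg 2 [26.6°–134.8°] simple-harmonic, h=-7: θ=59.9° here. β=33.3, B=108.2. -7/2·(1 − cos(π·0.3078)) = -1.5124 → s = 7.4876

7.4876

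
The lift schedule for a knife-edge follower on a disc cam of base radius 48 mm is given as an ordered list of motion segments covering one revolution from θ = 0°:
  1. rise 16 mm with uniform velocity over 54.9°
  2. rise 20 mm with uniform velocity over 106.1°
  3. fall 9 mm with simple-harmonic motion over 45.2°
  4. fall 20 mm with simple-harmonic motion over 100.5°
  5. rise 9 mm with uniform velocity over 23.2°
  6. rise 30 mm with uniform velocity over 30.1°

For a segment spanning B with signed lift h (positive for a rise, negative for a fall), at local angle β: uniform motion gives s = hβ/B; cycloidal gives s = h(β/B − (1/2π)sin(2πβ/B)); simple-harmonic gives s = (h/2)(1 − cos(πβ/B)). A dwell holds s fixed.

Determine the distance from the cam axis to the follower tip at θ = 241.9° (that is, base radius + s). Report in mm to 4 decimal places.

seg 1 [0°–54.9°] uniform, h=16: full span → s += 16 → s = 16.0000
seg 2 [54.9°–161°] uniform, h=20: full span → s += 20 → s = 36.0000
seg 3 [161°–206.2°] simple-harmonic, h=-9: full span → s += -9 → s = 27.0000
seg 4 [206.2°–306.7°] simple-harmonic, h=-20: θ=241.9° here. β=35.7, B=100.5. -20/2·(1 − cos(π·0.3552)) = -5.6069 → s = 21.3931
radial distance = base radius + s = 48 + 21.3931 = 69.3931

69.3931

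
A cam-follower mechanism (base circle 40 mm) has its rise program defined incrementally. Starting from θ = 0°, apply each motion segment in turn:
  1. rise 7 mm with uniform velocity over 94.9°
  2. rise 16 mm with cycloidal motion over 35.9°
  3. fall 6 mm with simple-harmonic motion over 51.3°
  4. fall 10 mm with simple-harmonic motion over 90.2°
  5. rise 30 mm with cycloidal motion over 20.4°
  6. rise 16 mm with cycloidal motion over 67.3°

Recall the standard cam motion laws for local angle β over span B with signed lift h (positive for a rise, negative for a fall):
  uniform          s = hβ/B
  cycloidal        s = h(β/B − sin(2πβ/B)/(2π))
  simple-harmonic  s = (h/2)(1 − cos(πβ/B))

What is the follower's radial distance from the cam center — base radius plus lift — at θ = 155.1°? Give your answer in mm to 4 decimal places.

seg 1 [0°–94.9°] uniform, h=7: full span → s += 7 → s = 7.0000
seg 2 [94.9°–130.8°] cycloidal, h=16: full span → s += 16 → s = 23.0000
seg 3 [130.8°–182.1°] simple-harmonic, h=-6: θ=155.1° here. β=24.3, B=51.3. -6/2·(1 − cos(π·0.4737)) = -2.7523 → s = 20.2477
radial distance = base radius + s = 40 + 20.2477 = 60.2477

60.2477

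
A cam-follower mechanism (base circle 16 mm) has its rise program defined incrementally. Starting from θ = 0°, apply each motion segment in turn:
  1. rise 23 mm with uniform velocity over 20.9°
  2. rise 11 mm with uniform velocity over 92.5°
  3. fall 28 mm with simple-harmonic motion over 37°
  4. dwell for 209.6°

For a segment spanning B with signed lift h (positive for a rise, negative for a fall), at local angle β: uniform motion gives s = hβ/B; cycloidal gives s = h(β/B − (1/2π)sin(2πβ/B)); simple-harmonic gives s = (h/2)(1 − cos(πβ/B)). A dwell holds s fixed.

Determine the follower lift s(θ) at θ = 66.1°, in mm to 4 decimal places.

seg 1 [0°–20.9°] uniform, h=23: full span → s += 23 → s = 23.0000
seg 2 [20.9°–113.4°] uniform, h=11: θ=66.1° here. β=45.2, B=92.5. 11·45.2/92.5 = 5.3751 → s = 28.3751

28.3751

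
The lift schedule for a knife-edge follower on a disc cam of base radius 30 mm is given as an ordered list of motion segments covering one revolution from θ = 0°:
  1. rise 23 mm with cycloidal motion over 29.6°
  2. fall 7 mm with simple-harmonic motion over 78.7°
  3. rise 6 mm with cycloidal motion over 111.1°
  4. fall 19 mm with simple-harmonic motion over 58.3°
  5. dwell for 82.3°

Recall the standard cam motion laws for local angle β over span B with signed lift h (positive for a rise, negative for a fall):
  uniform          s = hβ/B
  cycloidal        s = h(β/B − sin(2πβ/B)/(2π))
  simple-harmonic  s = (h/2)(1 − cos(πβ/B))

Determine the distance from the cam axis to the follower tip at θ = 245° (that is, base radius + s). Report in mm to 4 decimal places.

seg 1 [0°–29.6°] cycloidal, h=23: full span → s += 23 → s = 23.0000
seg 2 [29.6°–108.3°] simple-harmonic, h=-7: full span → s += -7 → s = 16.0000
seg 3 [108.3°–219.4°] cycloidal, h=6: full span → s += 6 → s = 22.0000
seg 4 [219.4°–277.7°] simple-harmonic, h=-19: θ=245° here. β=25.6, B=58.3. -19/2·(1 − cos(π·0.4391)) = -7.6937 → s = 14.3063
radial distance = base radius + s = 30 + 14.3063 = 44.3063

44.3063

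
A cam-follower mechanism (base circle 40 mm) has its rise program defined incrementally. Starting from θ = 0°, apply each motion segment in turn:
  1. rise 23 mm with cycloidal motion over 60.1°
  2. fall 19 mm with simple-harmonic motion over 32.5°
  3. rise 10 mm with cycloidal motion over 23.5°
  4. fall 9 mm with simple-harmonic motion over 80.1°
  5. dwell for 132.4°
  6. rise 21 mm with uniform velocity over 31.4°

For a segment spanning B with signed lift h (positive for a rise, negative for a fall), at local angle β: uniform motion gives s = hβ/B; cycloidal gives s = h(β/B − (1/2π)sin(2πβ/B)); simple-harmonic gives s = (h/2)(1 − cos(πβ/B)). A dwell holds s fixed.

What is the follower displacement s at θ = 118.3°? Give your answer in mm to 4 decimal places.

seg 1 [0°–60.1°] cycloidal, h=23: full span → s += 23 → s = 23.0000
seg 2 [60.1°–92.6°] simple-harmonic, h=-19: full span → s += -19 → s = 4.0000
seg 3 [92.6°–116.1°] cycloidal, h=10: full span → s += 10 → s = 14.0000
seg 4 [116.1°–196.2°] simple-harmonic, h=-9: θ=118.3° here. β=2.2, B=80.1. -9/2·(1 − cos(π·0.0275)) = -0.0167 → s = 13.9833

13.9833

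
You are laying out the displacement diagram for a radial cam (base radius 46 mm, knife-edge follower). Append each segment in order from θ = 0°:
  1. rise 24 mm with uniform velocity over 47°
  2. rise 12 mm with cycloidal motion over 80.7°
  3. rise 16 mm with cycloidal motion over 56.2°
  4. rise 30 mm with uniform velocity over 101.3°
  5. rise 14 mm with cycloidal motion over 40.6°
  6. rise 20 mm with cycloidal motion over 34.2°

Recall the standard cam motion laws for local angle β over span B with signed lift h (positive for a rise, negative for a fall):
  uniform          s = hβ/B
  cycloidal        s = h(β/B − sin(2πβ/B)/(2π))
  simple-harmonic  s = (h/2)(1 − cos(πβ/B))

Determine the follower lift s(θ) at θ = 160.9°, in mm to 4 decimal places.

seg 1 [0°–47°] uniform, h=24: full span → s += 24 → s = 24.0000
seg 2 [47°–127.7°] cycloidal, h=12: full span → s += 12 → s = 36.0000
seg 3 [127.7°–183.9°] cycloidal, h=16: θ=160.9° here. β=33.2, B=56.2. 16·(0.5907 − sin(2π·0.5907)/(2π)) = 10.8265 → s = 46.8265

46.8265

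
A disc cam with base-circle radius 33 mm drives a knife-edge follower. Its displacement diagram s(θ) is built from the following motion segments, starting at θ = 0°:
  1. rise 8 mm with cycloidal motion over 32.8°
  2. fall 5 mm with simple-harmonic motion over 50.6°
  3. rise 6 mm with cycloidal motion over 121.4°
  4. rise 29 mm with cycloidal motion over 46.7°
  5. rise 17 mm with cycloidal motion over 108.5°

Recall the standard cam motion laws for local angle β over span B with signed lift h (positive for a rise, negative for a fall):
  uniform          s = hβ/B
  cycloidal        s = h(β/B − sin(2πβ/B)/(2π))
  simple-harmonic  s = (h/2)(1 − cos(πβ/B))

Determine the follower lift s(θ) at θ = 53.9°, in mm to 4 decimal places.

seg 1 [0°–32.8°] cycloidal, h=8: full span → s += 8 → s = 8.0000
seg 2 [32.8°–83.4°] simple-harmonic, h=-5: θ=53.9° here. β=21.1, B=50.6. -5/2·(1 − cos(π·0.4170)) = -1.8555 → s = 6.1445

6.1445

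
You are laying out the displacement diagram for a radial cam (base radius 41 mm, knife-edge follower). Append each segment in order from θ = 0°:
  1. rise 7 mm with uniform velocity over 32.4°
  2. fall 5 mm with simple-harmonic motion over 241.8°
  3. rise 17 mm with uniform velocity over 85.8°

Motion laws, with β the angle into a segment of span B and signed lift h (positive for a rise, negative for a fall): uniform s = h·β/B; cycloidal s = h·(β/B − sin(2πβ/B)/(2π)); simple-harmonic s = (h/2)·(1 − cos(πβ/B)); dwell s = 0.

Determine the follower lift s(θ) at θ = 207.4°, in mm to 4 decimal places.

seg 1 [0°–32.4°] uniform, h=7: full span → s += 7 → s = 7.0000
seg 2 [32.4°–274.2°] simple-harmonic, h=-5: θ=207.4° here. β=175, B=241.8. -5/2·(1 − cos(π·0.7237)) = -4.1161 → s = 2.8839

2.8839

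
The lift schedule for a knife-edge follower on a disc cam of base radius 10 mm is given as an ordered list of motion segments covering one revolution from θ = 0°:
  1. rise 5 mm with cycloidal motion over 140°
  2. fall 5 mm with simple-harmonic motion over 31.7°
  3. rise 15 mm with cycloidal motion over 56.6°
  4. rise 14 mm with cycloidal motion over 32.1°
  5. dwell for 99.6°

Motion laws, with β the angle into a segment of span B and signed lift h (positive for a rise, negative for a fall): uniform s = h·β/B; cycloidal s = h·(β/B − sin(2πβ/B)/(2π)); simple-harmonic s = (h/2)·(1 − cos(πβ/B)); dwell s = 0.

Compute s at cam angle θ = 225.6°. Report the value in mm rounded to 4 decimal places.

seg 1 [0°–140°] cycloidal, h=5: full span → s += 5 → s = 5.0000
seg 2 [140°–171.7°] simple-harmonic, h=-5: full span → s += -5 → s = 0.0000
seg 3 [171.7°–228.3°] cycloidal, h=15: θ=225.6° here. β=53.9, B=56.6. 15·(0.9523 − sin(2π·0.9523)/(2π)) = 14.9893 → s = 14.9893

14.9893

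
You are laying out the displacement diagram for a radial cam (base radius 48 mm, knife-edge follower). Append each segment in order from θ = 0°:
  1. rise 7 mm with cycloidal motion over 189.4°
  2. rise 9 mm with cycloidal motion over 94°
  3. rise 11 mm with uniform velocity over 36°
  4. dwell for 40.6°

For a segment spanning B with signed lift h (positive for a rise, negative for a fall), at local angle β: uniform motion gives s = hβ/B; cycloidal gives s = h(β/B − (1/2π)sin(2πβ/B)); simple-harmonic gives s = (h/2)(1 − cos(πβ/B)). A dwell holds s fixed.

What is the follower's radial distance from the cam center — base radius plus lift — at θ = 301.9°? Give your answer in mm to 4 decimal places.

seg 1 [0°–189.4°] cycloidal, h=7: full span → s += 7 → s = 7.0000
seg 2 [189.4°–283.4°] cycloidal, h=9: full span → s += 9 → s = 16.0000
seg 3 [283.4°–319.4°] uniform, h=11: θ=301.9° here. β=18.5, B=36. 11·18.5/36 = 5.6528 → s = 21.6528
radial distance = base radius + s = 48 + 21.6528 = 69.6528

69.6528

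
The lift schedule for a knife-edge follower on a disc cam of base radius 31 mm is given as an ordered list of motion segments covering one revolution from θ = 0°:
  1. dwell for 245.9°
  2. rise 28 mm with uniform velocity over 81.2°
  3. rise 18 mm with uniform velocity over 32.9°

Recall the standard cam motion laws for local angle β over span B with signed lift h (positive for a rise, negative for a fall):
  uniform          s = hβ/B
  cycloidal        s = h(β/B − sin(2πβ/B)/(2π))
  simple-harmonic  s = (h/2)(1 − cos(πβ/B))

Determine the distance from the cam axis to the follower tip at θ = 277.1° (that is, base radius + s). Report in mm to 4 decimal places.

seg 1 [0°–245.9°] dwell: s stays 0.0000
seg 2 [245.9°–327.1°] uniform, h=28: θ=277.1° here. β=31.2, B=81.2. 28·31.2/81.2 = 10.7586 → s = 10.7586
radial distance = base radius + s = 31 + 10.7586 = 41.7586

41.7586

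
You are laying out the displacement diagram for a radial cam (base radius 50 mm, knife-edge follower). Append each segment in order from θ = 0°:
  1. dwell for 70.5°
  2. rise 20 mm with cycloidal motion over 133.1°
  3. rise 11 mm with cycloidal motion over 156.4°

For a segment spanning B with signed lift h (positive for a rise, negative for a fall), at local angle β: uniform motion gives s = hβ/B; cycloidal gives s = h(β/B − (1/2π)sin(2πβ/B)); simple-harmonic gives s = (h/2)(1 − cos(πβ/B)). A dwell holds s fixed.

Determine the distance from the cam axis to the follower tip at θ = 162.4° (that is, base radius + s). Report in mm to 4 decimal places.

seg 1 [0°–70.5°] dwell: s stays 0.0000
seg 2 [70.5°–203.6°] cycloidal, h=20: θ=162.4° here. β=91.9, B=133.1. 20·(0.6905 − sin(2π·0.6905)/(2π)) = 16.7721 → s = 16.7721
radial distance = base radius + s = 50 + 16.7721 = 66.7721

66.7721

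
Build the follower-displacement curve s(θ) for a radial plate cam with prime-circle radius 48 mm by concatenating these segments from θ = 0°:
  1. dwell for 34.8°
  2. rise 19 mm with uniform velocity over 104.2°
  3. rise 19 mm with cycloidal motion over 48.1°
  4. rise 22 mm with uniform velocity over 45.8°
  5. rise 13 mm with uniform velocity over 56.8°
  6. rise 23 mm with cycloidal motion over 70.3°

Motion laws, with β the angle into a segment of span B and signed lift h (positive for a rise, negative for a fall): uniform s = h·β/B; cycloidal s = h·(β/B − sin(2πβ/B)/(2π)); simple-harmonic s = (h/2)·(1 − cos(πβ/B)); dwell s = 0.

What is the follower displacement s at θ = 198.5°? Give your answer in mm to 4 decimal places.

seg 1 [0°–34.8°] dwell: s stays 0.0000
seg 2 [34.8°–139°] uniform, h=19: full span → s += 19 → s = 19.0000
seg 3 [139°–187.1°] cycloidal, h=19: full span → s += 19 → s = 38.0000
seg 4 [187.1°–232.9°] uniform, h=22: θ=198.5° here. β=11.4, B=45.8. 22·11.4/45.8 = 5.4760 → s = 43.4760

43.4760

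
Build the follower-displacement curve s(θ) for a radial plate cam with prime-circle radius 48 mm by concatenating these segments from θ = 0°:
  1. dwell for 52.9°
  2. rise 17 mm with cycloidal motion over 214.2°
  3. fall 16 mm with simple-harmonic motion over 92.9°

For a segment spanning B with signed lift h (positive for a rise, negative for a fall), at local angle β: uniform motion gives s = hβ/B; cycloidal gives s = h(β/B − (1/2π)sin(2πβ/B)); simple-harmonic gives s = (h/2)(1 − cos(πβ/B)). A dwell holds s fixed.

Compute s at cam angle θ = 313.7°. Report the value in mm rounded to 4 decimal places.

seg 1 [0°–52.9°] dwell: s stays 0.0000
seg 2 [52.9°–267.1°] cycloidal, h=17: full span → s += 17 → s = 17.0000
seg 3 [267.1°–360°] simple-harmonic, h=-16: θ=313.7° here. β=46.6, B=92.9. -16/2·(1 − cos(π·0.5016)) = -8.0406 → s = 8.9594

8.9594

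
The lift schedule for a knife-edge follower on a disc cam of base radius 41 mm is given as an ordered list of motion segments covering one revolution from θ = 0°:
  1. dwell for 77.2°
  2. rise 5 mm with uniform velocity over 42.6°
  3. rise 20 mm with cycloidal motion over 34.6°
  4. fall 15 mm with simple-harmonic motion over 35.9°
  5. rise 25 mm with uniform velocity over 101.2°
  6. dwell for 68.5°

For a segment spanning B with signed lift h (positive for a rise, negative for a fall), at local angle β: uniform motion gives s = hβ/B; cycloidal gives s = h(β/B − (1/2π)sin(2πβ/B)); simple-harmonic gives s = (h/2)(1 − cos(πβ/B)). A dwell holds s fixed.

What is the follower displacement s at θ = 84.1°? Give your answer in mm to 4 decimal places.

seg 1 [0°–77.2°] dwell: s stays 0.0000
seg 2 [77.2°–119.8°] uniform, h=5: θ=84.1° here. β=6.9, B=42.6. 5·6.9/42.6 = 0.8099 → s = 0.8099

0.8099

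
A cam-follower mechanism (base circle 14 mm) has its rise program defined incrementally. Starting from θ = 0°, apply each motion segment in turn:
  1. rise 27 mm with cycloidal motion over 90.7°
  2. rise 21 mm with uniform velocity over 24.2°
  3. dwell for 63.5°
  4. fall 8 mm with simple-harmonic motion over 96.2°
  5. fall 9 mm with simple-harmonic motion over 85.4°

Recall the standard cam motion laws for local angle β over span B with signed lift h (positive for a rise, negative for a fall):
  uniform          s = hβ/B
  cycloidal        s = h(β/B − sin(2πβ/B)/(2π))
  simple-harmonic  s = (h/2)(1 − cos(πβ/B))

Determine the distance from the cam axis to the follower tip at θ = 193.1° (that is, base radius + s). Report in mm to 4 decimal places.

seg 1 [0°–90.7°] cycloidal, h=27: full span → s += 27 → s = 27.0000
seg 2 [90.7°–114.9°] uniform, h=21: full span → s += 21 → s = 48.0000
seg 3 [114.9°–178.4°] dwell: s stays 48.0000
seg 4 [178.4°–274.6°] simple-harmonic, h=-8: θ=193.1° here. β=14.7, B=96.2. -8/2·(1 − cos(π·0.1528)) = -0.4521 → s = 47.5479
radial distance = base radius + s = 14 + 47.5479 = 61.5479

61.5479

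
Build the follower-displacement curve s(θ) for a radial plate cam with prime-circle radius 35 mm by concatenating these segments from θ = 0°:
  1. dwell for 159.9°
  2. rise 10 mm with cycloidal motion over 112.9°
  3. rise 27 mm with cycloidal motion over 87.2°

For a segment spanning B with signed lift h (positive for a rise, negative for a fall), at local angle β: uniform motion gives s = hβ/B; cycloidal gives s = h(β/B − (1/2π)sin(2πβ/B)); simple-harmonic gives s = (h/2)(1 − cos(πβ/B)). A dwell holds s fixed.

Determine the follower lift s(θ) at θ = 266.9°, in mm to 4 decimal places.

seg 1 [0°–159.9°] dwell: s stays 0.0000
seg 2 [159.9°–272.8°] cycloidal, h=10: θ=266.9° here. β=107, B=112.9. 10·(0.9477 − sin(2π·0.9477)/(2π)) = 9.9907 → s = 9.9907

9.9907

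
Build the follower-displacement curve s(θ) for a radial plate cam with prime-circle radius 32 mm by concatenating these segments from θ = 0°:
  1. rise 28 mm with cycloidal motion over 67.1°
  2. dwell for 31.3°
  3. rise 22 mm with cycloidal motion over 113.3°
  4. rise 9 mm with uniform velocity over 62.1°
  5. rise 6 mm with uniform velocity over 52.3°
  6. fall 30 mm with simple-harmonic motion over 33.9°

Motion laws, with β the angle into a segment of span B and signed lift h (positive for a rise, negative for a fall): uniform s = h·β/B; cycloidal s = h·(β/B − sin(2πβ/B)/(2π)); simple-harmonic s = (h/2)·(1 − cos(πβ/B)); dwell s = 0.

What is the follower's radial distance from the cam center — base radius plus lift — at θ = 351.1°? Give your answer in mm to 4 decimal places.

seg 1 [0°–67.1°] cycloidal, h=28: full span → s += 28 → s = 28.0000
seg 2 [67.1°–98.4°] dwell: s stays 28.0000
seg 3 [98.4°–211.7°] cycloidal, h=22: full span → s += 22 → s = 50.0000
seg 4 [211.7°–273.8°] uniform, h=9: full span → s += 9 → s = 59.0000
seg 5 [273.8°–326.1°] uniform, h=6: full span → s += 6 → s = 65.0000
seg 6 [326.1°–360°] simple-harmonic, h=-30: θ=351.1° here. β=25, B=33.9. -30/2·(1 − cos(π·0.7375)) = -25.1807 → s = 39.8193
radial distance = base radius + s = 32 + 39.8193 = 71.8193

71.8193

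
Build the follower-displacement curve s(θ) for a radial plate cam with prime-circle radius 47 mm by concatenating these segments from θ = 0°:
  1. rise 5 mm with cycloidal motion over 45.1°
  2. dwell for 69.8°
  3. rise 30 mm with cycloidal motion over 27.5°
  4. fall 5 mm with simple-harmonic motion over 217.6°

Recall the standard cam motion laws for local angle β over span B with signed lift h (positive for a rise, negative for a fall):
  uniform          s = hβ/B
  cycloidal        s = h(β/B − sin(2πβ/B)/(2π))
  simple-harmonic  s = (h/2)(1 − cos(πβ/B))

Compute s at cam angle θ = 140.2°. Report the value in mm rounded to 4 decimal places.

seg 1 [0°–45.1°] cycloidal, h=5: full span → s += 5 → s = 5.0000
seg 2 [45.1°–114.9°] dwell: s stays 5.0000
seg 3 [114.9°–142.4°] cycloidal, h=30: θ=140.2° here. β=25.3, B=27.5. 30·(0.9200 − sin(2π·0.9200)/(2π)) = 29.9002 → s = 34.9002

34.9002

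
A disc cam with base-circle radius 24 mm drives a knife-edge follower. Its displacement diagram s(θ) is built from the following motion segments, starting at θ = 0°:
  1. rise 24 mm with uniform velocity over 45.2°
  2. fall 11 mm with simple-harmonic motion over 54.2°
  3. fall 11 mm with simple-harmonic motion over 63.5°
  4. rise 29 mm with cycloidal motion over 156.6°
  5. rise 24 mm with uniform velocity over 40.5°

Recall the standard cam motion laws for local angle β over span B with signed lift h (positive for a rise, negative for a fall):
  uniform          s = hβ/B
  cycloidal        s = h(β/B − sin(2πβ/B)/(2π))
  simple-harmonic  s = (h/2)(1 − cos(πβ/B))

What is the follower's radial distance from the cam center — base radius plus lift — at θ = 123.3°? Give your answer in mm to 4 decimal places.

seg 1 [0°–45.2°] uniform, h=24: full span → s += 24 → s = 24.0000
seg 2 [45.2°–99.4°] simple-harmonic, h=-11: full span → s += -11 → s = 13.0000
seg 3 [99.4°–162.9°] simple-harmonic, h=-11: θ=123.3° here. β=23.9, B=63.5. -11/2·(1 − cos(π·0.3764)) = -3.4173 → s = 9.5827
radial distance = base radius + s = 24 + 9.5827 = 33.5827

33.5827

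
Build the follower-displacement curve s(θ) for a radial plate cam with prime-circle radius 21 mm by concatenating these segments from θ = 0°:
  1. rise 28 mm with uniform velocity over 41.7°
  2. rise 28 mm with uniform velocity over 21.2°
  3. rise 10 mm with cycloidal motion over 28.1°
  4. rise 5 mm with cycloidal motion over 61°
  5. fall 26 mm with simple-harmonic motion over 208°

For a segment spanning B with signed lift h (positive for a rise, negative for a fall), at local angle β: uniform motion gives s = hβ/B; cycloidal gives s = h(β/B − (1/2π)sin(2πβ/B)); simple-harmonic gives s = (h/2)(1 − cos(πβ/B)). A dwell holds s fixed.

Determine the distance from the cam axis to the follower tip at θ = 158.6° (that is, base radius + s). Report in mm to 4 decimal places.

seg 1 [0°–41.7°] uniform, h=28: full span → s += 28 → s = 28.0000
seg 2 [41.7°–62.9°] uniform, h=28: full span → s += 28 → s = 56.0000
seg 3 [62.9°–91°] cycloidal, h=10: full span → s += 10 → s = 66.0000
seg 4 [91°–152°] cycloidal, h=5: full span → s += 5 → s = 71.0000
seg 5 [152°–360°] simple-harmonic, h=-26: θ=158.6° here. β=6.6, B=208. -26/2·(1 − cos(π·0.0317)) = -0.0645 → s = 70.9355
radial distance = base radius + s = 21 + 70.9355 = 91.9355

91.9355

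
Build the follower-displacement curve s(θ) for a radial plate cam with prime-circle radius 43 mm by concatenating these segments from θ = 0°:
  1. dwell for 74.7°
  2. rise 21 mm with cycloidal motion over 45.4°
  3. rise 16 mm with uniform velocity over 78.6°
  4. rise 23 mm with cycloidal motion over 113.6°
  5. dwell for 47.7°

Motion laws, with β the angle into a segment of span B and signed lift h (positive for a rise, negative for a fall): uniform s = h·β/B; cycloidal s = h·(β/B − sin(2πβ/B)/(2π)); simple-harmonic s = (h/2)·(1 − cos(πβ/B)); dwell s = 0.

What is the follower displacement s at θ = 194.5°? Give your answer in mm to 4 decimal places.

seg 1 [0°–74.7°] dwell: s stays 0.0000
seg 2 [74.7°–120.1°] cycloidal, h=21: full span → s += 21 → s = 21.0000
seg 3 [120.1°–198.7°] uniform, h=16: θ=194.5° here. β=74.4, B=78.6. 16·74.4/78.6 = 15.1450 → s = 36.1450

36.1450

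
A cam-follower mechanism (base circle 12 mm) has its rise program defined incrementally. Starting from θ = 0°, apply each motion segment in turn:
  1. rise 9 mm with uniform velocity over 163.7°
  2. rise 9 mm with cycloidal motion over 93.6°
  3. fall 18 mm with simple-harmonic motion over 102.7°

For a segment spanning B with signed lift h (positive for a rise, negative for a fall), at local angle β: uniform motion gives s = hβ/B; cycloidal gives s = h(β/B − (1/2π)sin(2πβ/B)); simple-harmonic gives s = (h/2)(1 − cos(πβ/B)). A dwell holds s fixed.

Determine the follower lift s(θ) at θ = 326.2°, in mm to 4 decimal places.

seg 1 [0°–163.7°] uniform, h=9: full span → s += 9 → s = 9.0000
seg 2 [163.7°–257.3°] cycloidal, h=9: full span → s += 9 → s = 18.0000
seg 3 [257.3°–360°] simple-harmonic, h=-18: θ=326.2° here. β=68.9, B=102.7. -18/2·(1 − cos(π·0.6709)) = -13.6029 → s = 4.3971

4.3971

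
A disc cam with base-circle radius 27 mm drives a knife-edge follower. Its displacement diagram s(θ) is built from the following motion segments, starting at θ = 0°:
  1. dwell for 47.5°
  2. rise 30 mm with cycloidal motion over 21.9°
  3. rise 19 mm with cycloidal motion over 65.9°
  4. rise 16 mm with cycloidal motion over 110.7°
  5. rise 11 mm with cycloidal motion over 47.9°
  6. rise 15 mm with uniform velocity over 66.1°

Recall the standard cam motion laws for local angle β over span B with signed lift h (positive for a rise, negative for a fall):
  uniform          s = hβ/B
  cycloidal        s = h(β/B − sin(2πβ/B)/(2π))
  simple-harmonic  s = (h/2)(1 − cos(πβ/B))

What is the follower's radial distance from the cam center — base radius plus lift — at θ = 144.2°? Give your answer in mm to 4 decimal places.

seg 1 [0°–47.5°] dwell: s stays 0.0000
seg 2 [47.5°–69.4°] cycloidal, h=30: full span → s += 30 → s = 30.0000
seg 3 [69.4°–135.3°] cycloidal, h=19: full span → s += 19 → s = 49.0000
seg 4 [135.3°–246°] cycloidal, h=16: θ=144.2° here. β=8.9, B=110.7. 16·(0.0804 − sin(2π·0.0804)/(2π)) = 0.0540 → s = 49.0540
radial distance = base radius + s = 27 + 49.0540 = 76.0540

76.0540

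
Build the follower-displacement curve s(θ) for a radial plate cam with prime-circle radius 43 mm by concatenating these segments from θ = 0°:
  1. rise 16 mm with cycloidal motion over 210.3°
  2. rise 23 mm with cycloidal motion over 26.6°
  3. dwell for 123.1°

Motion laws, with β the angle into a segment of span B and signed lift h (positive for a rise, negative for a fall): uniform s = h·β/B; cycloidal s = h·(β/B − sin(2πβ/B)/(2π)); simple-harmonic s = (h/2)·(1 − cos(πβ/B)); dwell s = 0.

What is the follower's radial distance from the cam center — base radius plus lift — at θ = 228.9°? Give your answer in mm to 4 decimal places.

seg 1 [0°–210.3°] cycloidal, h=16: full span → s += 16 → s = 16.0000
seg 2 [210.3°–236.9°] cycloidal, h=23: θ=228.9° here. β=18.6, B=26.6. 23·(0.6992 − sin(2π·0.6992)/(2π)) = 19.5587 → s = 35.5587
radial distance = base radius + s = 43 + 35.5587 = 78.5587

78.5587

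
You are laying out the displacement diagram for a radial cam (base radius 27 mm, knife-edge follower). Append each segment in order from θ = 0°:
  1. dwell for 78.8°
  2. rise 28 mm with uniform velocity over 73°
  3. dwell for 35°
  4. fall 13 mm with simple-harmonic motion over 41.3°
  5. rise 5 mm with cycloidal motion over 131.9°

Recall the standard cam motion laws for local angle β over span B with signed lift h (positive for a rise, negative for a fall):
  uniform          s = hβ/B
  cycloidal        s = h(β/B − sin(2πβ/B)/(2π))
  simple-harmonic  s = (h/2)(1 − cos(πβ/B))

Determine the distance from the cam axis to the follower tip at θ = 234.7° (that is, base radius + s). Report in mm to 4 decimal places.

seg 1 [0°–78.8°] dwell: s stays 0.0000
seg 2 [78.8°–151.8°] uniform, h=28: full span → s += 28 → s = 28.0000
seg 3 [151.8°–186.8°] dwell: s stays 28.0000
seg 4 [186.8°–228.1°] simple-harmonic, h=-13: full span → s += -13 → s = 15.0000
seg 5 [228.1°–360°] cycloidal, h=5: θ=234.7° here. β=6.6, B=131.9. 5·(0.0500 − sin(2π·0.0500)/(2π)) = 0.0041 → s = 15.0041
radial distance = base radius + s = 27 + 15.0041 = 42.0041

42.0041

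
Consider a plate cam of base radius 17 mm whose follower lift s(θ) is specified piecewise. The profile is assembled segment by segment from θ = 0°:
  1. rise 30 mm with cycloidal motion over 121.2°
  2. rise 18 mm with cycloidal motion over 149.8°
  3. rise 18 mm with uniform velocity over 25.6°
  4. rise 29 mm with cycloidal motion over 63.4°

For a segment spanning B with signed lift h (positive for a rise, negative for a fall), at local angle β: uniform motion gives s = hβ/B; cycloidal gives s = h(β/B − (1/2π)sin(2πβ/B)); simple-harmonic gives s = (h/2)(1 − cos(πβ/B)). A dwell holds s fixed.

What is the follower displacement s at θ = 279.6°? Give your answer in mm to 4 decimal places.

seg 1 [0°–121.2°] cycloidal, h=30: full span → s += 30 → s = 30.0000
seg 2 [121.2°–271°] cycloidal, h=18: full span → s += 18 → s = 48.0000
seg 3 [271°–296.6°] uniform, h=18: θ=279.6° here. β=8.6, B=25.6. 18·8.6/25.6 = 6.0469 → s = 54.0469

54.0469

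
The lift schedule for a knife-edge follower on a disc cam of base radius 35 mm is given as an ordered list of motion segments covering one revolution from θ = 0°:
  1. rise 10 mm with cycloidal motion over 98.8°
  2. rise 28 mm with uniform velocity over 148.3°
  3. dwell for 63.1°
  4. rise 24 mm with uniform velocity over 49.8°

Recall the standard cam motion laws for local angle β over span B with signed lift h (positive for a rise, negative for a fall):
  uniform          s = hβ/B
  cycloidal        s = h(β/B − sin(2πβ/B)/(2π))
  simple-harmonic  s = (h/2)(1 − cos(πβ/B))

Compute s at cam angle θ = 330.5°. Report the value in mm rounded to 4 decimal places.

seg 1 [0°–98.8°] cycloidal, h=10: full span → s += 10 → s = 10.0000
seg 2 [98.8°–247.1°] uniform, h=28: full span → s += 28 → s = 38.0000
seg 3 [247.1°–310.2°] dwell: s stays 38.0000
seg 4 [310.2°–360°] uniform, h=24: θ=330.5° here. β=20.3, B=49.8. 24·20.3/49.8 = 9.7831 → s = 47.7831

47.7831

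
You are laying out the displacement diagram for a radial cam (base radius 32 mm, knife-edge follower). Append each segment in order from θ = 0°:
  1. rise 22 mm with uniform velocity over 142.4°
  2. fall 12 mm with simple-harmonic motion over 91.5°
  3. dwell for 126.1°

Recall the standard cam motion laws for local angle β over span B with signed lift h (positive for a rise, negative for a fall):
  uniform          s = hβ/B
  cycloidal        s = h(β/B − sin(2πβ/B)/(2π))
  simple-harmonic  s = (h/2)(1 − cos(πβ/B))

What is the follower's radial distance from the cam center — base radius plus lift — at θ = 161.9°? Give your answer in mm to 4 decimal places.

seg 1 [0°–142.4°] uniform, h=22: full span → s += 22 → s = 22.0000
seg 2 [142.4°–233.9°] simple-harmonic, h=-12: θ=161.9° here. β=19.5, B=91.5. -12/2·(1 − cos(π·0.2131)) = -1.2953 → s = 20.7047
radial distance = base radius + s = 32 + 20.7047 = 52.7047

52.7047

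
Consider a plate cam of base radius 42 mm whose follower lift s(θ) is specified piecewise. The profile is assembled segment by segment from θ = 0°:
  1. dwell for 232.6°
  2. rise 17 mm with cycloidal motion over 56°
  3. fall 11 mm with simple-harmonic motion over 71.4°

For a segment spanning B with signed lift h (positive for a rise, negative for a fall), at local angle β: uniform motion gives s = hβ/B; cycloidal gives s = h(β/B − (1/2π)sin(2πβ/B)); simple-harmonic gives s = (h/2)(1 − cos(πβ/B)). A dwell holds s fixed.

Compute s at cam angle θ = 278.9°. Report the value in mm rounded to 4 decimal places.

seg 1 [0°–232.6°] dwell: s stays 0.0000
seg 2 [232.6°–288.6°] cycloidal, h=17: θ=278.9° here. β=46.3, B=56. 17·(0.8268 − sin(2π·0.8268)/(2π)) = 16.4522 → s = 16.4522

16.4522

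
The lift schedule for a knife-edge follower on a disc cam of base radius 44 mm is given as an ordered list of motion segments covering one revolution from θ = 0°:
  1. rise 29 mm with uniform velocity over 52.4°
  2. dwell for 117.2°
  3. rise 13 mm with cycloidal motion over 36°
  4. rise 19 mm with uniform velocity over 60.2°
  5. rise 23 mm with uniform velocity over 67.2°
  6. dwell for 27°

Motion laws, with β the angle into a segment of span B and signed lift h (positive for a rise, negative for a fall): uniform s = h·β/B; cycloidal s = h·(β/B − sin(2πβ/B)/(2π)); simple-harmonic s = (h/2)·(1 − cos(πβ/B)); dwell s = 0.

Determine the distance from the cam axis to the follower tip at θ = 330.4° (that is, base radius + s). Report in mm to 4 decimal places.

seg 1 [0°–52.4°] uniform, h=29: full span → s += 29 → s = 29.0000
seg 2 [52.4°–169.6°] dwell: s stays 29.0000
seg 3 [169.6°–205.6°] cycloidal, h=13: full span → s += 13 → s = 42.0000
seg 4 [205.6°–265.8°] uniform, h=19: full span → s += 19 → s = 61.0000
seg 5 [265.8°–333°] uniform, h=23: θ=330.4° here. β=64.6, B=67.2. 23·64.6/67.2 = 22.1101 → s = 83.1101
radial distance = base radius + s = 44 + 83.1101 = 127.1101

127.1101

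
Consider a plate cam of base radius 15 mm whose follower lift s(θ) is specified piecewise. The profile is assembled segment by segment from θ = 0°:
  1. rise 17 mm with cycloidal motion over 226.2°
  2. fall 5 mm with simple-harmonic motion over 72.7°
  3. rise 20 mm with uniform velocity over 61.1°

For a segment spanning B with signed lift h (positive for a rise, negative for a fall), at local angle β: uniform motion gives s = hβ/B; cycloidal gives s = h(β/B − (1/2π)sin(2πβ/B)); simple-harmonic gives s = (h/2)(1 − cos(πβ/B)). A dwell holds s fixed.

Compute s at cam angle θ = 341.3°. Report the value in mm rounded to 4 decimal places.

seg 1 [0°–226.2°] cycloidal, h=17: full span → s += 17 → s = 17.0000
seg 2 [226.2°–298.9°] simple-harmonic, h=-5: full span → s += -5 → s = 12.0000
seg 3 [298.9°–360°] uniform, h=20: θ=341.3° here. β=42.4, B=61.1. 20·42.4/61.1 = 13.8789 → s = 25.8789

25.8789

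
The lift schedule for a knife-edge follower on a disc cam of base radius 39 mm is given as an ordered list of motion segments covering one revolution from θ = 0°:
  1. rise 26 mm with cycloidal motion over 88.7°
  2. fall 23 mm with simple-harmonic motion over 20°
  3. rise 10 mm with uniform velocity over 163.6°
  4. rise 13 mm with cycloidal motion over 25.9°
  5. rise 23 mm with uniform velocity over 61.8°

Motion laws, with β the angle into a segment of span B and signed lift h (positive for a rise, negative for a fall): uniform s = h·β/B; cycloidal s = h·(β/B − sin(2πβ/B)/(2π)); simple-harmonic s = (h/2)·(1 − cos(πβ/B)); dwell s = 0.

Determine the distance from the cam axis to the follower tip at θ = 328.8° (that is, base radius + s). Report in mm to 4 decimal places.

seg 1 [0°–88.7°] cycloidal, h=26: full span → s += 26 → s = 26.0000
seg 2 [88.7°–108.7°] simple-harmonic, h=-23: full span → s += -23 → s = 3.0000
seg 3 [108.7°–272.3°] uniform, h=10: full span → s += 10 → s = 13.0000
seg 4 [272.3°–298.2°] cycloidal, h=13: full span → s += 13 → s = 26.0000
seg 5 [298.2°–360°] uniform, h=23: θ=328.8° here. β=30.6, B=61.8. 23·30.6/61.8 = 11.3883 → s = 37.3883
radial distance = base radius + s = 39 + 37.3883 = 76.3883

76.3883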